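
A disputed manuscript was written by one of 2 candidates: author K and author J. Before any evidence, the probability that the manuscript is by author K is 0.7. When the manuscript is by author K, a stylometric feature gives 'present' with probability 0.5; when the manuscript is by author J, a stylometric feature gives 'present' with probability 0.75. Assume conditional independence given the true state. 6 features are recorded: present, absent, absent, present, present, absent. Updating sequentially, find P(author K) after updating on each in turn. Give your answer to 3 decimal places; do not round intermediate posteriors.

0.847

After 'present': P(author K) = 0.5·0.7000 / (0.5·0.7000 + 0.75·0.3000) ≈ 0.6087
After 'absent': P(author K) = 0.5·0.6087 / (0.5·0.6087 + 0.25·0.3913) ≈ 0.7568
After 'absent': P(author K) = 0.5·0.7568 / (0.5·0.7568 + 0.25·0.2432) ≈ 0.8615
After 'present': P(author K) = 0.5·0.8615 / (0.5·0.8615 + 0.75·0.1385) ≈ 0.8058
After 'present': P(author K) = 0.5·0.8058 / (0.5·0.8058 + 0.75·0.1942) ≈ 0.7344
After 'absent': P(author K) = 0.5·0.7344 / (0.5·0.7344 + 0.25·0.2656) ≈ 0.8469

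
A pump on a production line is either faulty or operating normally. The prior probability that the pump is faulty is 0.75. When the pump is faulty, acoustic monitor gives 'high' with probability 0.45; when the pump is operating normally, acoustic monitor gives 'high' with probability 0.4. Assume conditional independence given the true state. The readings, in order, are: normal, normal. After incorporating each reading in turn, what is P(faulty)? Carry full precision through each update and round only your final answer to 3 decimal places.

After 'normal': P(faulty) = 0.55·0.7500 / (0.55·0.7500 + 0.6·0.2500) ≈ 0.7333
After 'normal': P(faulty) = 0.55·0.7333 / (0.55·0.7333 + 0.6·0.2667) ≈ 0.7160

0.716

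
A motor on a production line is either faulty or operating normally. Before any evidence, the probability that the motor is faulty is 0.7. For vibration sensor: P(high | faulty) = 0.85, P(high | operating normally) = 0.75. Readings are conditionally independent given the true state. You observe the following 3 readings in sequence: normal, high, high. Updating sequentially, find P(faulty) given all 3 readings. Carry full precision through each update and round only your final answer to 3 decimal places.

0.643

After 'normal': P(faulty) = 0.15·0.7000 / (0.15·0.7000 + 0.25·0.3000) ≈ 0.5833
After 'high': P(faulty) = 0.85·0.5833 / (0.85·0.5833 + 0.75·0.4167) ≈ 0.6134
After 'high': P(faulty) = 0.85·0.6134 / (0.85·0.6134 + 0.75·0.3866) ≈ 0.6426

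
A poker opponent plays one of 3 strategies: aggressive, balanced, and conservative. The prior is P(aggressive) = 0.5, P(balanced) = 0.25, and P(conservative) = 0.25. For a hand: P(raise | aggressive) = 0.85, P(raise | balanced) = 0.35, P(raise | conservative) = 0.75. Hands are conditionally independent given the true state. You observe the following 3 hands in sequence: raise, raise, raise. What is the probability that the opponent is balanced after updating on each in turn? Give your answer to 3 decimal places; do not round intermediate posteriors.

After 'raise': normaliser = 0.85·0.5000 + 0.35·0.2500 + 0.75·0.2500; P(aggressive) ≈ 0.6071, P(balanced) ≈ 0.1250, P(conservative) ≈ 0.2679
After 'raise': normaliser = 0.85·0.6071 + 0.35·0.1250 + 0.75·0.2679; P(aggressive) ≈ 0.6784, P(balanced) ≈ 0.0575, P(conservative) ≈ 0.2641
After 'raise': normaliser = 0.85·0.6784 + 0.35·0.0575 + 0.75·0.2641; P(aggressive) ≈ 0.7255, P(balanced) ≈ 0.0253, P(conservative) ≈ 0.2492

0.025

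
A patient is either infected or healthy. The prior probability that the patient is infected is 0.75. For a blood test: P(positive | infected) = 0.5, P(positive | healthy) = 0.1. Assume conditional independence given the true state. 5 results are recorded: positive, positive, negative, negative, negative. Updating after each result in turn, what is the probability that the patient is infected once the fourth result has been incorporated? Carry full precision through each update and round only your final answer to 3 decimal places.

After 'positive': P(infected) = 0.5·0.7500 / (0.5·0.7500 + 0.1·0.2500) ≈ 0.9375
After 'positive': P(infected) = 0.5·0.9375 / (0.5·0.9375 + 0.1·0.0625) ≈ 0.9868
After 'negative': P(infected) = 0.5·0.9868 / (0.5·0.9868 + 0.9·0.0132) ≈ 0.9766
After 'negative': P(infected) = 0.5·0.9766 / (0.5·0.9766 + 0.9·0.0234) ≈ 0.9586

0.959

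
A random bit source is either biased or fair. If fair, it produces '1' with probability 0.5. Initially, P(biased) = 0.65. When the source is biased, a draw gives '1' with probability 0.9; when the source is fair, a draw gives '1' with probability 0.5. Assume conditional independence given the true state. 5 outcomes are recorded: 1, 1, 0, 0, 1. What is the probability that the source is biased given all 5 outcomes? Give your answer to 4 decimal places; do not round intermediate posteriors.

After '1': P(biased) = 0.9·0.6500 / (0.9·0.6500 + 0.5·0.3500) ≈ 0.7697
After '1': P(biased) = 0.9·0.7697 / (0.9·0.7697 + 0.5·0.2303) ≈ 0.8575
After '0': P(biased) = 0.1·0.8575 / (0.1·0.8575 + 0.5·0.1425) ≈ 0.5462
After '0': P(biased) = 0.1·0.5462 / (0.1·0.5462 + 0.5·0.4538) ≈ 0.1940
After '1': P(biased) = 0.9·0.1940 / (0.9·0.1940 + 0.5·0.8060) ≈ 0.3023

0.3023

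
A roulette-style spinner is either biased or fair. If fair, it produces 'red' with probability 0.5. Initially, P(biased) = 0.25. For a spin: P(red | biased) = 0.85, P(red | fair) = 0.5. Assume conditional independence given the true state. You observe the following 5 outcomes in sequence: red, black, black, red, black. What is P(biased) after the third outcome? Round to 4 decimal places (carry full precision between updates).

0.0485

After 'red': P(biased) = 0.85·0.2500 / (0.85·0.2500 + 0.5·0.7500) ≈ 0.3617
After 'black': P(biased) = 0.15·0.3617 / (0.15·0.3617 + 0.5·0.6383) ≈ 0.1453
After 'black': P(biased) = 0.15·0.1453 / (0.15·0.1453 + 0.5·0.8547) ≈ 0.0485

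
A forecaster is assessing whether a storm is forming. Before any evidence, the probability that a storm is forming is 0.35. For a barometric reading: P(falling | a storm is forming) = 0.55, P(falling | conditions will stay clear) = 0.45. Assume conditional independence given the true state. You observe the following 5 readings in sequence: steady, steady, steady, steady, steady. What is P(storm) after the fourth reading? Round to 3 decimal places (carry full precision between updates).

After 'steady': P(storm) = 0.45·0.3500 / (0.45·0.3500 + 0.55·0.6500) ≈ 0.3058
After 'steady': P(storm) = 0.45·0.3058 / (0.45·0.3058 + 0.55·0.6942) ≈ 0.2650
After 'steady': P(storm) = 0.45·0.2650 / (0.45·0.2650 + 0.55·0.7350) ≈ 0.2278
After 'steady': P(storm) = 0.45·0.2278 / (0.45·0.2278 + 0.55·0.7722) ≈ 0.1944

0.194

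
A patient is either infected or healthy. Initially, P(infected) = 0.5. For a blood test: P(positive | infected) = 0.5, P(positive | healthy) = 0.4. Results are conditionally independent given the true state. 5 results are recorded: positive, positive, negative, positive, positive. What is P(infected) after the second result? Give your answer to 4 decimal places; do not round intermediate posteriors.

Apply Bayes' rule sequentially, carrying P(infected) forward.
After 'positive': P(infected) = 0.5·0.5000 / (0.5·0.5000 + 0.4·0.5000) ≈ 0.5556
After 'positive': P(infected) = 0.5·0.5556 / (0.5·0.5556 + 0.4·0.4444) ≈ 0.6098

0.6098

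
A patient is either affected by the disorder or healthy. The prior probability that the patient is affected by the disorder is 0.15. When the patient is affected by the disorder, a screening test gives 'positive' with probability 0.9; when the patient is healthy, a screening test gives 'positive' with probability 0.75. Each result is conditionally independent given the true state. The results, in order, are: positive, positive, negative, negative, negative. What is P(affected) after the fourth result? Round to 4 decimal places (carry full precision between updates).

0.0391

After 'positive': P(affected) = 0.9·0.1500 / (0.9·0.1500 + 0.75·0.8500) ≈ 0.1748
After 'positive': P(affected) = 0.9·0.1748 / (0.9·0.1748 + 0.75·0.8252) ≈ 0.2026
After 'negative': P(affected) = 0.1·0.2026 / (0.1·0.2026 + 0.25·0.7974) ≈ 0.0923
After 'negative': P(affected) = 0.1·0.0923 / (0.1·0.0923 + 0.25·0.9077) ≈ 0.0391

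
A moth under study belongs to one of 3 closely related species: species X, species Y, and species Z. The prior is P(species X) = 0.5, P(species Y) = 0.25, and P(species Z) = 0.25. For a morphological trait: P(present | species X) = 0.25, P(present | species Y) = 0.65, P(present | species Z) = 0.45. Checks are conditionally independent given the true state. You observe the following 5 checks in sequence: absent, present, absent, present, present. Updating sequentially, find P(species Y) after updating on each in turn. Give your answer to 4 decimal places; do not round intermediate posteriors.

0.4270

After 'absent': normaliser = 0.75·0.5000 + 0.35·0.2500 + 0.55·0.2500; P(species X) ≈ 0.6250, P(species Y) ≈ 0.1458, P(species Z) ≈ 0.2292
After 'present': normaliser = 0.25·0.6250 + 0.65·0.1458 + 0.45·0.2292; P(species X) ≈ 0.4412, P(species Y) ≈ 0.2676, P(species Z) ≈ 0.2912
After 'absent': normaliser = 0.75·0.4412 + 0.35·0.2676 + 0.55·0.2912; P(species X) ≈ 0.5659, P(species Y) ≈ 0.1602, P(species Z) ≈ 0.2739
After 'present': normaliser = 0.25·0.5659 + 0.65·0.1602 + 0.45·0.2739; P(species X) ≈ 0.3835, P(species Y) ≈ 0.2823, P(species Z) ≈ 0.3341
After 'present': normaliser = 0.25·0.3835 + 0.65·0.2823 + 0.45·0.3341; P(species X) ≈ 0.2231, P(species Y) ≈ 0.4270, P(species Z) ≈ 0.3499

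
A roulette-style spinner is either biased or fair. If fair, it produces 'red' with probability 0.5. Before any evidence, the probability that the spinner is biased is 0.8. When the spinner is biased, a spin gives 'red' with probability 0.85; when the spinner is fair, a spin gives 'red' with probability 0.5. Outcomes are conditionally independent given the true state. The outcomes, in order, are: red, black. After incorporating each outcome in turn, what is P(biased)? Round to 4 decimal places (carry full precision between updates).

After 'red': P(biased) = 0.85·0.8000 / (0.85·0.8000 + 0.5·0.2000) ≈ 0.8718
After 'black': P(biased) = 0.15·0.8718 / (0.15·0.8718 + 0.5·0.1282) ≈ 0.6711

0.6711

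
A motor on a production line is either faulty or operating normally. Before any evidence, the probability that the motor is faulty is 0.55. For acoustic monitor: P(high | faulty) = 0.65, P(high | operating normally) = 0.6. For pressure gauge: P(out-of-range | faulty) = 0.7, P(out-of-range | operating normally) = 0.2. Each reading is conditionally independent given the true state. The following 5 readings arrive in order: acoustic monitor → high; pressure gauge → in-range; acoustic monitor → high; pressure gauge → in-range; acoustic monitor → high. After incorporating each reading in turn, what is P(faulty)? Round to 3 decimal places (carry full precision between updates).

0.179

After acoustic monitor='high': P(faulty) = 0.65·0.5500 / (0.65·0.5500 + 0.6·0.4500) ≈ 0.5697
After pressure gauge='in-range': P(faulty) = 0.3·0.5697 / (0.3·0.5697 + 0.8·0.4303) ≈ 0.3318
After acoustic monitor='high': P(faulty) = 0.65·0.3318 / (0.65·0.3318 + 0.6·0.6682) ≈ 0.3498
After pressure gauge='in-range': P(faulty) = 0.3·0.3498 / (0.3·0.3498 + 0.8·0.6502) ≈ 0.1679
After acoustic monitor='high': P(faulty) = 0.65·0.1679 / (0.65·0.1679 + 0.6·0.8321) ≈ 0.1793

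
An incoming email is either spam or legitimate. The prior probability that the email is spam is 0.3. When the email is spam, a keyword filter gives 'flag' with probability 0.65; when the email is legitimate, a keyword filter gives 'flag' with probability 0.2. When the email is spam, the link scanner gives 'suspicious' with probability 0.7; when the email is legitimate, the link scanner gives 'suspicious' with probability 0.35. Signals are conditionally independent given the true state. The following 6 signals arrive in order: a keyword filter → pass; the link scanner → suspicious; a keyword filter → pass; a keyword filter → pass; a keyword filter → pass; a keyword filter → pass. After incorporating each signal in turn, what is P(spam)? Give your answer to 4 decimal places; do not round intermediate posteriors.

After a keyword filter='pass': P(spam) = 0.35·0.3000 / (0.35·0.3000 + 0.8·0.7000) ≈ 0.1579
After the link scanner='suspicious': P(spam) = 0.7·0.1579 / (0.7·0.1579 + 0.35·0.8421) ≈ 0.2727
After a keyword filter='pass': P(spam) = 0.35·0.2727 / (0.35·0.2727 + 0.8·0.7273) ≈ 0.1409
After a keyword filter='pass': P(spam) = 0.35·0.1409 / (0.35·0.1409 + 0.8·0.8591) ≈ 0.0670
After a keyword filter='pass': P(spam) = 0.35·0.0670 / (0.35·0.0670 + 0.8·0.9330) ≈ 0.0304
After a keyword filter='pass': P(spam) = 0.35·0.0304 / (0.35·0.0304 + 0.8·0.9696) ≈ 0.0136

0.0136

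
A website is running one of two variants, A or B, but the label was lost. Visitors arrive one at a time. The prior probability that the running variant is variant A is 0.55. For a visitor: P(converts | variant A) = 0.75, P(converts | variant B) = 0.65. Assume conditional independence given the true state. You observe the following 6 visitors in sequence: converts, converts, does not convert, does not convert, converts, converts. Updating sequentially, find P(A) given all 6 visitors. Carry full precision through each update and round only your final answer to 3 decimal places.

After 'converts': P(A) = 0.75·0.5500 / (0.75·0.5500 + 0.65·0.4500) ≈ 0.5851
After 'converts': P(A) = 0.75·0.5851 / (0.75·0.5851 + 0.65·0.4149) ≈ 0.6194
After 'does not convert': P(A) = 0.25·0.6194 / (0.25·0.6194 + 0.35·0.3806) ≈ 0.5375
After 'does not convert': P(A) = 0.25·0.5375 / (0.25·0.5375 + 0.35·0.4625) ≈ 0.4536
After 'converts': P(A) = 0.75·0.4536 / (0.75·0.4536 + 0.65·0.5464) ≈ 0.4893
After 'converts': P(A) = 0.75·0.4893 / (0.75·0.4893 + 0.65·0.5107) ≈ 0.5250

0.525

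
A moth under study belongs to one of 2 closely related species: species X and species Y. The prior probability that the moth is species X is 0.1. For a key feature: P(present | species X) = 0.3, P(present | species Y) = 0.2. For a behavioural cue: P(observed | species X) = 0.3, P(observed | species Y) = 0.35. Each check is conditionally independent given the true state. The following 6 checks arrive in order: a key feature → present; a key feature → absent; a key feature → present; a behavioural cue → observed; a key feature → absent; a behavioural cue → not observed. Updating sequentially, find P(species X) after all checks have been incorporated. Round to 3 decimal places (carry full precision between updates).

Each posterior becomes the prior for the next update.
After a key feature='present': P(species X) = 0.3·0.1000 / (0.3·0.1000 + 0.2·0.9000) ≈ 0.1429
After a key feature='absent': P(species X) = 0.7·0.1429 / (0.7·0.1429 + 0.8·0.8571) ≈ 0.1273
After a key feature='present': P(species X) = 0.3·0.1273 / (0.3·0.1273 + 0.2·0.8727) ≈ 0.1795
After a behavioural cue='observed': P(species X) = 0.3·0.1795 / (0.3·0.1795 + 0.35·0.8205) ≈ 0.1579
After a key feature='absent': P(species X) = 0.7·0.1579 / (0.7·0.1579 + 0.8·0.8421) ≈ 0.1409
After a behavioural cue='not observed': P(species X) = 0.7·0.1409 / (0.7·0.1409 + 0.65·0.8591) ≈ 0.1502

0.150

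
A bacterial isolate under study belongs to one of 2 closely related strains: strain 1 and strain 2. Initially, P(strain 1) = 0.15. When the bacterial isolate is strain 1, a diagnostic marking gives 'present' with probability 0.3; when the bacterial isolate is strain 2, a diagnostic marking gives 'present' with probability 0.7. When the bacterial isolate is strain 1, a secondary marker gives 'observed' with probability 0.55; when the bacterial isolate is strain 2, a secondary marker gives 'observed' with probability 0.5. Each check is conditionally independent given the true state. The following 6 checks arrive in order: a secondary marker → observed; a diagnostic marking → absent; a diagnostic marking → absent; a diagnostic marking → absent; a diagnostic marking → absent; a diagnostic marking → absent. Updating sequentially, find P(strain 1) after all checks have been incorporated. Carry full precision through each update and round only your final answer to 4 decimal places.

After a secondary marker='observed': P(strain 1) = 0.55·0.1500 / (0.55·0.1500 + 0.5·0.8500) ≈ 0.1626
After a diagnostic marking='absent': P(strain 1) = 0.7·0.1626 / (0.7·0.1626 + 0.3·0.8374) ≈ 0.3117
After a diagnostic marking='absent': P(strain 1) = 0.7·0.3117 / (0.7·0.3117 + 0.3·0.6883) ≈ 0.5138
After a diagnostic marking='absent': P(strain 1) = 0.7·0.5138 / (0.7·0.5138 + 0.3·0.4862) ≈ 0.7115
After a diagnostic marking='absent': P(strain 1) = 0.7·0.7115 / (0.7·0.7115 + 0.3·0.2885) ≈ 0.8519
After a diagnostic marking='absent': P(strain 1) = 0.7·0.8519 / (0.7·0.8519 + 0.3·0.1481) ≈ 0.9307

0.9307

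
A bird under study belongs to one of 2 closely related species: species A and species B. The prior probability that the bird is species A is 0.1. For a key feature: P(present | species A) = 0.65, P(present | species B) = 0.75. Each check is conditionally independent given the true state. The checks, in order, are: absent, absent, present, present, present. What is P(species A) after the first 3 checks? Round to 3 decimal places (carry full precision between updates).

0.159

Each posterior becomes the prior for the next update.
After 'absent': P(species A) = 0.35·0.1000 / (0.35·0.1000 + 0.25·0.9000) ≈ 0.1346
After 'absent': P(species A) = 0.35·0.1346 / (0.35·0.1346 + 0.25·0.8654) ≈ 0.1788
After 'present': P(species A) = 0.65·0.1788 / (0.65·0.1788 + 0.75·0.8212) ≈ 0.1588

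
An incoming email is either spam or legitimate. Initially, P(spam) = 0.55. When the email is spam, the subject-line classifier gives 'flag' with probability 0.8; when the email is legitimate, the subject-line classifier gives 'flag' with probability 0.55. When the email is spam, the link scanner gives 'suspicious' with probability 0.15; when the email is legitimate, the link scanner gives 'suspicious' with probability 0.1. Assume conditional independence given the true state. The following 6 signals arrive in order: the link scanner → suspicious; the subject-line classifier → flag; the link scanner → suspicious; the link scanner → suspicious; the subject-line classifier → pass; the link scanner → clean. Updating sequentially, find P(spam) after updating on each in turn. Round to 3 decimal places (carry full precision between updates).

0.716

After the link scanner='suspicious': P(spam) = 0.15·0.5500 / (0.15·0.5500 + 0.1·0.4500) ≈ 0.6471
After the subject-line classifier='flag': P(spam) = 0.8·0.6471 / (0.8·0.6471 + 0.55·0.3529) ≈ 0.7273
After the link scanner='suspicious': P(spam) = 0.15·0.7273 / (0.15·0.7273 + 0.1·0.2727) ≈ 0.8000
After the link scanner='suspicious': P(spam) = 0.15·0.8000 / (0.15·0.8000 + 0.1·0.2000) ≈ 0.8571
After the subject-line classifier='pass': P(spam) = 0.2·0.8571 / (0.2·0.8571 + 0.45·0.1429) ≈ 0.7273
After the link scanner='clean': P(spam) = 0.85·0.7273 / (0.85·0.7273 + 0.9·0.2727) ≈ 0.7158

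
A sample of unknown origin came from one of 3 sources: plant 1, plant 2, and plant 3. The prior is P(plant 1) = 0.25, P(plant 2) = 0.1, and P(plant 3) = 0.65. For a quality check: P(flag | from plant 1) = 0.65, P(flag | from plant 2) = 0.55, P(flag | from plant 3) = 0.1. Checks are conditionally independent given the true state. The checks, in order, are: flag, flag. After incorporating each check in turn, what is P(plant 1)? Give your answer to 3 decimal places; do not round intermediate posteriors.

0.742

Apply Bayes' rule sequentially, carrying P(plant 1) forward.
After 'flag': normaliser = 0.65·0.2500 + 0.55·0.1000 + 0.1·0.6500; P(plant 1) ≈ 0.5752, P(plant 2) ≈ 0.1947, P(plant 3) ≈ 0.2301
After 'flag': normaliser = 0.65·0.5752 + 0.55·0.1947 + 0.1·0.2301; P(plant 1) ≈ 0.7419, P(plant 2) ≈ 0.2125, P(plant 3) ≈ 0.0457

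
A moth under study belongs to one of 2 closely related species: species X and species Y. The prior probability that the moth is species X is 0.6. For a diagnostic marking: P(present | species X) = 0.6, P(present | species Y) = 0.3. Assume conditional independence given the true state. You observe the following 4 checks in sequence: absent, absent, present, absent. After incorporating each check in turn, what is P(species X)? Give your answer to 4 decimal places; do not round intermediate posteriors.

After 'absent': P(species X) = 0.4·0.6000 / (0.4·0.6000 + 0.7·0.4000) ≈ 0.4615
After 'absent': P(species X) = 0.4·0.4615 / (0.4·0.4615 + 0.7·0.5385) ≈ 0.3288
After 'present': P(species X) = 0.6·0.3288 / (0.6·0.3288 + 0.3·0.6712) ≈ 0.4948
After 'absent': P(species X) = 0.4·0.4948 / (0.4·0.4948 + 0.7·0.5052) ≈ 0.3589

0.3589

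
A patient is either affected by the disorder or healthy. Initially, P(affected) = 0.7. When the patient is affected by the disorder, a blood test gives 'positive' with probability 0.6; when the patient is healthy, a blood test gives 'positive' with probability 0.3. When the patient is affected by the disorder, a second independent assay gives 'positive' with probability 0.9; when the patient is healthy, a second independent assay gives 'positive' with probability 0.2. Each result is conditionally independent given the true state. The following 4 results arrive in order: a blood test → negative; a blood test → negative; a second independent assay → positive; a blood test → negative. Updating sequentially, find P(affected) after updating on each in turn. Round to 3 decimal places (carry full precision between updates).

After a blood test='negative': P(affected) = 0.4·0.7000 / (0.4·0.7000 + 0.7·0.3000) ≈ 0.5714
After a blood test='negative': P(affected) = 0.4·0.5714 / (0.4·0.5714 + 0.7·0.4286) ≈ 0.4324
After a second independent assay='positive': P(affected) = 0.9·0.4324 / (0.9·0.4324 + 0.2·0.5676) ≈ 0.7742
After a blood test='negative': P(affected) = 0.4·0.7742 / (0.4·0.7742 + 0.7·0.2258) ≈ 0.6621

0.662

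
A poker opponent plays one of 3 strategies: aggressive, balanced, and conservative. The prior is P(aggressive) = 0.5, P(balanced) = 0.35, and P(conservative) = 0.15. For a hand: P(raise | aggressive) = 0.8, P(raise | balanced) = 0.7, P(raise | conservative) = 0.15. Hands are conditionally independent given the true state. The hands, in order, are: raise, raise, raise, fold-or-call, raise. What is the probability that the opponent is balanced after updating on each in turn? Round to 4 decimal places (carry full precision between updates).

Apply Bayes' rule sequentially, carrying P(balanced) forward.
After 'raise': normaliser = 0.8·0.5000 + 0.7·0.3500 + 0.15·0.1500; P(aggressive) ≈ 0.5993, P(balanced) ≈ 0.3670, P(conservative) ≈ 0.0337
After 'raise': normaliser = 0.8·0.5993 + 0.7·0.3670 + 0.15·0.0337; P(aggressive) ≈ 0.6466, P(balanced) ≈ 0.3466, P(conservative) ≈ 0.0068
After 'raise': normaliser = 0.8·0.6466 + 0.7·0.3466 + 0.15·0.0068; P(aggressive) ≈ 0.6798, P(balanced) ≈ 0.3188, P(conservative) ≈ 0.0013
After 'fold-or-call': normaliser = 0.2·0.6798 + 0.3·0.3188 + 0.85·0.0013; P(aggressive) ≈ 0.5842, P(balanced) ≈ 0.4109, P(conservative) ≈ 0.0049
After 'raise': normaliser = 0.8·0.5842 + 0.7·0.4109 + 0.15·0.0049; P(aggressive) ≈ 0.6184, P(balanced) ≈ 0.3806, P(conservative) ≈ 0.0010

0.3806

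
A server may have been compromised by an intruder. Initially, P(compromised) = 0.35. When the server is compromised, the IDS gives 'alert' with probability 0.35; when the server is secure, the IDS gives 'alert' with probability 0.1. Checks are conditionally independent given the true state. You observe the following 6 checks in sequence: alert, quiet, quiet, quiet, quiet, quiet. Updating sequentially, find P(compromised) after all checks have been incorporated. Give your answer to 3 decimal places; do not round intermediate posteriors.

0.270

Apply Bayes' rule sequentially, carrying P(compromised) forward.
After 'alert': P(compromised) = 0.35·0.3500 / (0.35·0.3500 + 0.1·0.6500) ≈ 0.6533
After 'quiet': P(compromised) = 0.65·0.6533 / (0.65·0.6533 + 0.9·0.3467) ≈ 0.5765
After 'quiet': P(compromised) = 0.65·0.5765 / (0.65·0.5765 + 0.9·0.4235) ≈ 0.4957
After 'quiet': P(compromised) = 0.65·0.4957 / (0.65·0.4957 + 0.9·0.5043) ≈ 0.4152
After 'quiet': P(compromised) = 0.65·0.4152 / (0.65·0.4152 + 0.9·0.5848) ≈ 0.3390
After 'quiet': P(compromised) = 0.65·0.3390 / (0.65·0.3390 + 0.9·0.6610) ≈ 0.2702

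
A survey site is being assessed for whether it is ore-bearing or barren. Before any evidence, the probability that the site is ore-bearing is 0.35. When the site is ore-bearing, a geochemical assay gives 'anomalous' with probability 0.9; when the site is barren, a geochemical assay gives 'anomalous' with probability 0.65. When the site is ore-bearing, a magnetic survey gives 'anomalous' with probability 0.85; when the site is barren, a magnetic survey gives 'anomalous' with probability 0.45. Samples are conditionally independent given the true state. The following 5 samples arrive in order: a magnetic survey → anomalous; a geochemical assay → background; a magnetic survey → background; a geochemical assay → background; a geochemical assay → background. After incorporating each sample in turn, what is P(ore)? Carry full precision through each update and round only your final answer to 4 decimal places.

Each posterior becomes the prior for the next update.
After a magnetic survey='anomalous': P(ore) = 0.85·0.3500 / (0.85·0.3500 + 0.45·0.6500) ≈ 0.5042
After a geochemical assay='background': P(ore) = 0.1·0.5042 / (0.1·0.5042 + 0.35·0.4958) ≈ 0.2252
After a magnetic survey='background': P(ore) = 0.15·0.2252 / (0.15·0.2252 + 0.55·0.7748) ≈ 0.0734
After a geochemical assay='background': P(ore) = 0.1·0.0734 / (0.1·0.0734 + 0.35·0.9266) ≈ 0.0221
After a geochemical assay='background': P(ore) = 0.1·0.0221 / (0.1·0.0221 + 0.35·0.9779) ≈ 0.0064

0.0064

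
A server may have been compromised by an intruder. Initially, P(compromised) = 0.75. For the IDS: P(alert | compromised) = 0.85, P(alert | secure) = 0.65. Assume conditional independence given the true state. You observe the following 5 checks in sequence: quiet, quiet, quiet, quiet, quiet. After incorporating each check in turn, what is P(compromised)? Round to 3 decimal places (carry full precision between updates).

After 'quiet': P(compromised) = 0.15·0.7500 / (0.15·0.7500 + 0.35·0.2500) ≈ 0.5625
After 'quiet': P(compromised) = 0.15·0.5625 / (0.15·0.5625 + 0.35·0.4375) ≈ 0.3553
After 'quiet': P(compromised) = 0.15·0.3553 / (0.15·0.3553 + 0.35·0.6447) ≈ 0.1910
After 'quiet': P(compromised) = 0.15·0.1910 / (0.15·0.1910 + 0.35·0.8090) ≈ 0.0919
After 'quiet': P(compromised) = 0.15·0.0919 / (0.15·0.0919 + 0.35·0.9081) ≈ 0.0416

0.042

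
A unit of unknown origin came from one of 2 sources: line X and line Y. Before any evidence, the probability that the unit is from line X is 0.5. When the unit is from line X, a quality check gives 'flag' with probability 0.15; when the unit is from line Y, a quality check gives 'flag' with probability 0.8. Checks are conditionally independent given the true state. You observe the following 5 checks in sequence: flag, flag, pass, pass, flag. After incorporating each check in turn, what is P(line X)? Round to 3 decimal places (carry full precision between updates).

After 'flag': P(line X) = 0.15·0.5000 / (0.15·0.5000 + 0.8·0.5000) ≈ 0.1579
After 'flag': P(line X) = 0.15·0.1579 / (0.15·0.1579 + 0.8·0.8421) ≈ 0.0340
After 'pass': P(line X) = 0.85·0.0340 / (0.85·0.0340 + 0.2·0.9660) ≈ 0.1300
After 'pass': P(line X) = 0.85·0.1300 / (0.85·0.1300 + 0.2·0.8700) ≈ 0.3884
After 'flag': P(line X) = 0.15·0.3884 / (0.15·0.3884 + 0.8·0.6116) ≈ 0.1064

0.106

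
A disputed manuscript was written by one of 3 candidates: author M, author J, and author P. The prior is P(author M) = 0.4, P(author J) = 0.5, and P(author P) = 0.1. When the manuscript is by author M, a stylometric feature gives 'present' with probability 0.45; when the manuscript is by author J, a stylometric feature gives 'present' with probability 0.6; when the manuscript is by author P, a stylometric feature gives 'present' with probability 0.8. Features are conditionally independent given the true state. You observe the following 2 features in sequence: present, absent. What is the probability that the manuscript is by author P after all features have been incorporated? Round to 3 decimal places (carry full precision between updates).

0.068

After 'present': normaliser = 0.45·0.4000 + 0.6·0.5000 + 0.8·0.1000; P(author M) ≈ 0.3214, P(author J) ≈ 0.5357, P(author P) ≈ 0.1429
After 'absent': normaliser = 0.55·0.3214 + 0.4·0.5357 + 0.2·0.1429; P(author M) ≈ 0.4213, P(author J) ≈ 0.5106, P(author P) ≈ 0.0681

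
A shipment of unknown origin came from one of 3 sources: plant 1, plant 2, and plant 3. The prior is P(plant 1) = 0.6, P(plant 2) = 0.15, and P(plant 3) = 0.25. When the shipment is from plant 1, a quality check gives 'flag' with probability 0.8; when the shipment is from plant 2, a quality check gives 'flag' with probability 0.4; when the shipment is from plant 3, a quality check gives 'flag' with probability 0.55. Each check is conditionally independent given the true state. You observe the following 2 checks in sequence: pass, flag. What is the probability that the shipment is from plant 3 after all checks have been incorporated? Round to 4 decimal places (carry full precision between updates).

0.3191

Apply Bayes' rule sequentially, carrying P(plant 3) forward.
After 'pass': normaliser = 0.2·0.6000 + 0.6·0.1500 + 0.45·0.2500; P(plant 1) ≈ 0.3721, P(plant 2) ≈ 0.2791, P(plant 3) ≈ 0.3488
After 'flag': normaliser = 0.8·0.3721 + 0.4·0.2791 + 0.55·0.3488; P(plant 1) ≈ 0.4952, P(plant 2) ≈ 0.1857, P(plant 3) ≈ 0.3191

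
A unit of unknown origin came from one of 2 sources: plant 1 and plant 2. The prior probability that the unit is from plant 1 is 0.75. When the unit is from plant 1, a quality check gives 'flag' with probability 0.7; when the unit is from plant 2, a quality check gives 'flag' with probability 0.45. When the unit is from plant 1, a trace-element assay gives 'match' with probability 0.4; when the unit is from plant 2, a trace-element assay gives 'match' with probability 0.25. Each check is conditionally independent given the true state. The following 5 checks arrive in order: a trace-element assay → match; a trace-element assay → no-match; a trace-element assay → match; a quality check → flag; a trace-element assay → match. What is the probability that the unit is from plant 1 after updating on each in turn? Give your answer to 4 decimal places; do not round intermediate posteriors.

After a trace-element assay='match': P(plant 1) = 0.4·0.7500 / (0.4·0.7500 + 0.25·0.2500) ≈ 0.8276
After a trace-element assay='no-match': P(plant 1) = 0.6·0.8276 / (0.6·0.8276 + 0.75·0.1724) ≈ 0.7934
After a trace-element assay='match': P(plant 1) = 0.4·0.7934 / (0.4·0.7934 + 0.25·0.2066) ≈ 0.8600
After a quality check='flag': P(plant 1) = 0.7·0.8600 / (0.7·0.8600 + 0.45·0.1400) ≈ 0.9053
After a trace-element assay='match': P(plant 1) = 0.4·0.9053 / (0.4·0.9053 + 0.25·0.0947) ≈ 0.9386

0.9386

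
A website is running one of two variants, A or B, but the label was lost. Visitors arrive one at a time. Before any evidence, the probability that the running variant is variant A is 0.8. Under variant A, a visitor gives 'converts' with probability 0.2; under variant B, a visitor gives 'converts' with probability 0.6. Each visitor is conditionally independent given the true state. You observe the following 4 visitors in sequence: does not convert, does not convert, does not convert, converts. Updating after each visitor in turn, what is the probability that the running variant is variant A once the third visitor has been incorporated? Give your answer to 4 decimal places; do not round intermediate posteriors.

Apply Bayes' rule sequentially, carrying P(A) forward.
After 'does not convert': P(A) = 0.8·0.8000 / (0.8·0.8000 + 0.4·0.2000) ≈ 0.8889
After 'does not convert': P(A) = 0.8·0.8889 / (0.8·0.8889 + 0.4·0.1111) ≈ 0.9412
After 'does not convert': P(A) = 0.8·0.9412 / (0.8·0.9412 + 0.4·0.0588) ≈ 0.9697

0.9697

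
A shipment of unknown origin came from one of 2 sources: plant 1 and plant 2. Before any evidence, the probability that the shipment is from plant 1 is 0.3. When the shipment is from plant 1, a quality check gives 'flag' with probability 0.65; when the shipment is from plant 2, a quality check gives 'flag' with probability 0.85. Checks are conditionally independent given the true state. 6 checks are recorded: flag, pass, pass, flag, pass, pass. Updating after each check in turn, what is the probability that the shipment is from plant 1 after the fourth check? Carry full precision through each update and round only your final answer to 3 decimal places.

After 'flag': P(plant 1) = 0.65·0.3000 / (0.65·0.3000 + 0.85·0.7000) ≈ 0.2468
After 'pass': P(plant 1) = 0.35·0.2468 / (0.35·0.2468 + 0.15·0.7532) ≈ 0.4333
After 'pass': P(plant 1) = 0.35·0.4333 / (0.35·0.4333 + 0.15·0.5667) ≈ 0.6408
After 'flag': P(plant 1) = 0.65·0.6408 / (0.65·0.6408 + 0.85·0.3592) ≈ 0.5771

0.577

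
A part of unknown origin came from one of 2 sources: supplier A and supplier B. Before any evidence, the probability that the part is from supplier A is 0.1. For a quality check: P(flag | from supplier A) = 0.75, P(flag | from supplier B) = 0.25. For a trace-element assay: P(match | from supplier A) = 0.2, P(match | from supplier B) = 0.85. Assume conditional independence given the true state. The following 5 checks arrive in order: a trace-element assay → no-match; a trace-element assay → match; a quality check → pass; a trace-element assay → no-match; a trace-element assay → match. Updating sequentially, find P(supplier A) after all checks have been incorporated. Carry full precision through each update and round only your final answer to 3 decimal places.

After a trace-element assay='no-match': P(supplier A) = 0.8·0.1000 / (0.8·0.1000 + 0.15·0.9000) ≈ 0.3721
After a trace-element assay='match': P(supplier A) = 0.2·0.3721 / (0.2·0.3721 + 0.85·0.6279) ≈ 0.1224
After a quality check='pass': P(supplier A) = 0.25·0.1224 / (0.25·0.1224 + 0.75·0.8776) ≈ 0.0444
After a trace-element assay='no-match': P(supplier A) = 0.8·0.0444 / (0.8·0.0444 + 0.15·0.9556) ≈ 0.1986
After a trace-element assay='match': P(supplier A) = 0.2·0.1986 / (0.2·0.1986 + 0.85·0.8014) ≈ 0.0551

0.055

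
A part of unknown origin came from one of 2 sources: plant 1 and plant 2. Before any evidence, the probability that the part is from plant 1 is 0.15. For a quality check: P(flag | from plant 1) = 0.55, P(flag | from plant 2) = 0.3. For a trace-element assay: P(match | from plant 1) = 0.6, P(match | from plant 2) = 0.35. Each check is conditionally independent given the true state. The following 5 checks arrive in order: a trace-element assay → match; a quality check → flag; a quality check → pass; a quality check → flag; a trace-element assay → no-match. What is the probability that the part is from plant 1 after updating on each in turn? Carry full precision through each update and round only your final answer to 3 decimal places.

0.287

Each posterior becomes the prior for the next update.
After a trace-element assay='match': P(plant 1) = 0.6·0.1500 / (0.6·0.1500 + 0.35·0.8500) ≈ 0.2323
After a quality check='flag': P(plant 1) = 0.55·0.2323 / (0.55·0.2323 + 0.3·0.7677) ≈ 0.3568
After a quality check='pass': P(plant 1) = 0.45·0.3568 / (0.45·0.3568 + 0.7·0.6432) ≈ 0.2628
After a quality check='flag': P(plant 1) = 0.55·0.2628 / (0.55·0.2628 + 0.3·0.7372) ≈ 0.3953
After a trace-element assay='no-match': P(plant 1) = 0.4·0.3953 / (0.4·0.3953 + 0.65·0.6047) ≈ 0.2869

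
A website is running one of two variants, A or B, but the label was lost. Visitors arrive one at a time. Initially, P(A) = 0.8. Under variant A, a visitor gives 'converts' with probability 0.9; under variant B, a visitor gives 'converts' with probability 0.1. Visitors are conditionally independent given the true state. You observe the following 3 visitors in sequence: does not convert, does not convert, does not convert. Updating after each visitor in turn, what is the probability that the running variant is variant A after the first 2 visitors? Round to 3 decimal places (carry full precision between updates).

Apply Bayes' rule sequentially, carrying P(A) forward.
After 'does not convert': P(A) = 0.1·0.8000 / (0.1·0.8000 + 0.9·0.2000) ≈ 0.3077
After 'does not convert': P(A) = 0.1·0.3077 / (0.1·0.3077 + 0.9·0.6923) ≈ 0.0471

0.047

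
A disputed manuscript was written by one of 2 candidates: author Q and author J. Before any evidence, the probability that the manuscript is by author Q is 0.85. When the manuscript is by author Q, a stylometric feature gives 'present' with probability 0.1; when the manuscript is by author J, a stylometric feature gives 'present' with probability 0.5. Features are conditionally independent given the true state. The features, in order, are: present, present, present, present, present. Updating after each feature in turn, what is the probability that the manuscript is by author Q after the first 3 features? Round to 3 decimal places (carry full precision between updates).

Each posterior becomes the prior for the next update.
After 'present': P(author Q) = 0.1·0.8500 / (0.1·0.8500 + 0.5·0.1500) ≈ 0.5312
After 'present': P(author Q) = 0.1·0.5312 / (0.1·0.5312 + 0.5·0.4688) ≈ 0.1848
After 'present': P(author Q) = 0.1·0.1848 / (0.1·0.1848 + 0.5·0.8152) ≈ 0.0434

0.043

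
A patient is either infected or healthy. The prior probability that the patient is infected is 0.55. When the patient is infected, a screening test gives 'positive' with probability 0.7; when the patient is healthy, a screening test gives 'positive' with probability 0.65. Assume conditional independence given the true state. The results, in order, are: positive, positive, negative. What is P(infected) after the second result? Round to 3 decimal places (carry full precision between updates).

After 'positive': P(infected) = 0.7·0.5500 / (0.7·0.5500 + 0.65·0.4500) ≈ 0.5683
After 'positive': P(infected) = 0.7·0.5683 / (0.7·0.5683 + 0.65·0.4317) ≈ 0.5863

0.586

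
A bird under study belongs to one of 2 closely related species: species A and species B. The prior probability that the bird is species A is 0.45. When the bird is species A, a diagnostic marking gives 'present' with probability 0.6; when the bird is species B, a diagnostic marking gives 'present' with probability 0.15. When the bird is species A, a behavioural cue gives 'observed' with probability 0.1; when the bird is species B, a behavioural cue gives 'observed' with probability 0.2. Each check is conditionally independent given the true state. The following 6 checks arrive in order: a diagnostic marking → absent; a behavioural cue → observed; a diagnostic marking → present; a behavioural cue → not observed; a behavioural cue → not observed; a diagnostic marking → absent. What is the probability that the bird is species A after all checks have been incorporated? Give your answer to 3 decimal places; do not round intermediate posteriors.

0.314

Each posterior becomes the prior for the next update.
After a diagnostic marking='absent': P(species A) = 0.4·0.4500 / (0.4·0.4500 + 0.85·0.5500) ≈ 0.2780
After a behavioural cue='observed': P(species A) = 0.1·0.2780 / (0.1·0.2780 + 0.2·0.7220) ≈ 0.1614
After a diagnostic marking='present': P(species A) = 0.6·0.1614 / (0.6·0.1614 + 0.15·0.8386) ≈ 0.4350
After a behavioural cue='not observed': P(species A) = 0.9·0.4350 / (0.9·0.4350 + 0.8·0.5650) ≈ 0.4642
After a behavioural cue='not observed': P(species A) = 0.9·0.4642 / (0.9·0.4642 + 0.8·0.5358) ≈ 0.4936
After a diagnostic marking='absent': P(species A) = 0.4·0.4936 / (0.4·0.4936 + 0.85·0.5064) ≈ 0.3144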